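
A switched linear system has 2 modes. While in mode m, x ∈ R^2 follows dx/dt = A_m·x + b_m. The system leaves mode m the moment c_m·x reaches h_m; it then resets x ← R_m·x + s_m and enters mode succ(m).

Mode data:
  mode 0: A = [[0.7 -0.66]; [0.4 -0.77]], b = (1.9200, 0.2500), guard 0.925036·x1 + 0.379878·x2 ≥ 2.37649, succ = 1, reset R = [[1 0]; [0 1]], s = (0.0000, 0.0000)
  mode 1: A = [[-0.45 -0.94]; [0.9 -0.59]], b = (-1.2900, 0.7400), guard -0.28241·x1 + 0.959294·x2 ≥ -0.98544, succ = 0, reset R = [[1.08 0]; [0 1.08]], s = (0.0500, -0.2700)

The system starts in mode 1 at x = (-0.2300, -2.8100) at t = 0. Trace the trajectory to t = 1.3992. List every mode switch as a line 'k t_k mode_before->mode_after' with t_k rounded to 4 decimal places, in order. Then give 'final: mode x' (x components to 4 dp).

1 0.9511 1->0
final: 0 1.6478 -0.7075

Mode 1: guard c·x = -0.9854 hit at Δt = 0.9511 (t = 0.9511), x⁻ = (0.1402, -0.9860) → reset → x⁺ = (0.2014, -1.3349), jump to mode 0
Mode 0: flow for 0.4481 to horizon, guard not reached → x = (1.6478, -0.7075)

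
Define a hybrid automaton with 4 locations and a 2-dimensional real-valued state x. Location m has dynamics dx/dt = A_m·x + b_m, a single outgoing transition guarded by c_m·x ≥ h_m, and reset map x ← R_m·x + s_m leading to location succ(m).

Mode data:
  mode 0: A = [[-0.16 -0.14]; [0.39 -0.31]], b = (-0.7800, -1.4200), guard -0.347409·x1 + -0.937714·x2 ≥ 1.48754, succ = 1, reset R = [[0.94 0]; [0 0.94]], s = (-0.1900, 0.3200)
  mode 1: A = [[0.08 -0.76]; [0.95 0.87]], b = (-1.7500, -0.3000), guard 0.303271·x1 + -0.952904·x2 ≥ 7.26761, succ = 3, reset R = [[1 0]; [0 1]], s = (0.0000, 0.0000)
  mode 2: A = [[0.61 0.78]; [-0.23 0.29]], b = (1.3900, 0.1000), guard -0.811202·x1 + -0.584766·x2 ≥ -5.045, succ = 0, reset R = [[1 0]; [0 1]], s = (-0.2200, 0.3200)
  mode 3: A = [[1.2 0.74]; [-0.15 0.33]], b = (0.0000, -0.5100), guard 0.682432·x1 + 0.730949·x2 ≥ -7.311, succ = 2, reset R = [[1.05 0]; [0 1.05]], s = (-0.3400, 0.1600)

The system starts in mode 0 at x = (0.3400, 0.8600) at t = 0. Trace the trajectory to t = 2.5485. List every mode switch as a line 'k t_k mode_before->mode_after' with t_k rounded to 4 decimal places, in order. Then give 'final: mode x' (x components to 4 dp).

Mode 0: guard c·x = 1.4875 hit at Δt = 1.5152 (t = 1.5152), x⁻ = (-0.7251, -1.3177) → reset → x⁺ = (-0.8715, -0.9187), jump to mode 1
Mode 1: flow for 1.0333 to horizon, guard not reached → x = (-0.8562, -4.4976)

1 1.5152 0->1
final: 1 -0.8562 -4.4976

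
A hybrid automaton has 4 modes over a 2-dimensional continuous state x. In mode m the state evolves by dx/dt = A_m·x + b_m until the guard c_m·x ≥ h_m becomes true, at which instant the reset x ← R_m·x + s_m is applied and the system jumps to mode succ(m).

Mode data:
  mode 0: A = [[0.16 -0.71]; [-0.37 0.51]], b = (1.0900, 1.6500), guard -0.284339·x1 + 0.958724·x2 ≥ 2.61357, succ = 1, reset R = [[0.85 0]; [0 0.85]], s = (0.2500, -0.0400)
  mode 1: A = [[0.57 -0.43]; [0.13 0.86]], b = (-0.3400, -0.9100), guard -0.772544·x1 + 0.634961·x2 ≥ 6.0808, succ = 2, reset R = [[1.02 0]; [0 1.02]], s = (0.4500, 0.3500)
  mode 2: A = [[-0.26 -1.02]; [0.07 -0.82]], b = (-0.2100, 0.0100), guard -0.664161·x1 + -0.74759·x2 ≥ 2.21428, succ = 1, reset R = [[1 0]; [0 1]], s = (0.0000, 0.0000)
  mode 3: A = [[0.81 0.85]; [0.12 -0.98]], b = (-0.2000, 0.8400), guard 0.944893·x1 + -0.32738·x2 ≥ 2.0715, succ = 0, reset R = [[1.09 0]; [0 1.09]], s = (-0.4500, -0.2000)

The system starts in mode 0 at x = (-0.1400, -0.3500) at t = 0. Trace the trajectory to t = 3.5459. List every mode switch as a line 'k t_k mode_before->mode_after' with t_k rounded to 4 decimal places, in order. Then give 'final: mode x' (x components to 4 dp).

Mode 0: guard c·x = 2.6136 hit at Δt = 1.5842 (t = 1.5842), x⁻ = (0.4865, 2.8704) → reset → x⁺ = (0.6635, 2.3998), jump to mode 1
Mode 1: guard c·x = 6.0808 hit at Δt = 1.5296 (t = 3.1138), x⁻ = (-3.0143, 5.9092) → reset → x⁺ = (-2.6246, 6.3774), jump to mode 2
Mode 2: flow for 0.4321 to horizon, guard not reached → x = (-4.6440, 4.3819)

1 1.5842 0->1
2 3.1138 1->2
final: 2 -4.6440 4.3819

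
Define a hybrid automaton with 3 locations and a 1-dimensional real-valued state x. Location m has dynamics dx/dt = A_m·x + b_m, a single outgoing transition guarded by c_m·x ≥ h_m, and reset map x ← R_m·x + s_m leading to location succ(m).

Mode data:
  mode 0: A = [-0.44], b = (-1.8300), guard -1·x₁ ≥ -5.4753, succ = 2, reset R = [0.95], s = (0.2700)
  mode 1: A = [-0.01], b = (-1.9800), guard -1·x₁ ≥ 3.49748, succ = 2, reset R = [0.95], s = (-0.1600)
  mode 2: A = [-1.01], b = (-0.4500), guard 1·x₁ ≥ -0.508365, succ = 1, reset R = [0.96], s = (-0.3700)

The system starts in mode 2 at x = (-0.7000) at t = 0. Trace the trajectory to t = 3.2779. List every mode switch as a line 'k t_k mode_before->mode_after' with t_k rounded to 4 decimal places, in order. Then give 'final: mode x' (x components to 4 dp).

Mode 2: guard c·x = -0.5084 hit at Δt = 1.3850 (t = 1.3850), x⁻ = (-0.5084) → reset → x⁺ = (-0.8580), jump to mode 1
Mode 1: guard c·x = 3.4975 hit at Δt = 1.3479 (t = 2.7329), x⁻ = (-3.4975) → reset → x⁺ = (-3.4826), jump to mode 2
Mode 2: flow for 0.5450 to horizon, guard not reached → x = (-2.1970)

1 1.3850 2->1
2 2.7329 1->2
final: 2 -2.1970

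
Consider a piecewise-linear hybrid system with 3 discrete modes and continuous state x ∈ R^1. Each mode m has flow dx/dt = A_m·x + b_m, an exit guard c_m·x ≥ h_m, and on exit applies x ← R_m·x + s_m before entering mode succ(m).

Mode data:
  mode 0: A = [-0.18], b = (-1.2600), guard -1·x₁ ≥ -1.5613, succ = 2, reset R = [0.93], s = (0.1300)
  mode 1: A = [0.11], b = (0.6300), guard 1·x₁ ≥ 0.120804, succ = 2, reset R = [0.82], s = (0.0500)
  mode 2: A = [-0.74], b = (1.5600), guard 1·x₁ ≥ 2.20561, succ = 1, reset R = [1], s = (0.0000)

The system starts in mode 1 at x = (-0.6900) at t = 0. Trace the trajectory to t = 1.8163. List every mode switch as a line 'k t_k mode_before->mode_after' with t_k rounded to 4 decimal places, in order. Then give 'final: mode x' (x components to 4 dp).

Mode 1: guard c·x = 0.1208 hit at Δt = 1.3568 (t = 1.3568), x⁻ = (0.1208) → reset → x⁺ = (0.1491), jump to mode 2
Mode 2: flow for 0.4595 to horizon, guard not reached → x = (0.7138)

1 1.3568 1->2
final: 2 0.7138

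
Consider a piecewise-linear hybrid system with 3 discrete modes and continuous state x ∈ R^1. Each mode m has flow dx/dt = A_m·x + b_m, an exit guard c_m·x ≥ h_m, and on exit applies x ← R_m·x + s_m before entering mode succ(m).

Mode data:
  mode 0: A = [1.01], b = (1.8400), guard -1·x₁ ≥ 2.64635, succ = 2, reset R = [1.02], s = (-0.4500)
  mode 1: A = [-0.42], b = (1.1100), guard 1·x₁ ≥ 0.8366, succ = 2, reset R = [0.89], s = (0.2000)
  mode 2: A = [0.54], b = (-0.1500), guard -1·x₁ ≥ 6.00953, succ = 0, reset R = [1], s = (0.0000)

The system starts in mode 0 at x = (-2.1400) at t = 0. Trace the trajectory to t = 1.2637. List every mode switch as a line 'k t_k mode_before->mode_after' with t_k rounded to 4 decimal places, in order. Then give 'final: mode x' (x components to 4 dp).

Mode 0: guard c·x = 2.6463 hit at Δt = 0.9427 (t = 0.9427), x⁻ = (-2.6464) → reset → x⁺ = (-3.1493), jump to mode 2
Mode 2: flow for 0.3210 to horizon, guard not reached → x = (-3.7979)

1 0.9427 0->2
final: 2 -3.7979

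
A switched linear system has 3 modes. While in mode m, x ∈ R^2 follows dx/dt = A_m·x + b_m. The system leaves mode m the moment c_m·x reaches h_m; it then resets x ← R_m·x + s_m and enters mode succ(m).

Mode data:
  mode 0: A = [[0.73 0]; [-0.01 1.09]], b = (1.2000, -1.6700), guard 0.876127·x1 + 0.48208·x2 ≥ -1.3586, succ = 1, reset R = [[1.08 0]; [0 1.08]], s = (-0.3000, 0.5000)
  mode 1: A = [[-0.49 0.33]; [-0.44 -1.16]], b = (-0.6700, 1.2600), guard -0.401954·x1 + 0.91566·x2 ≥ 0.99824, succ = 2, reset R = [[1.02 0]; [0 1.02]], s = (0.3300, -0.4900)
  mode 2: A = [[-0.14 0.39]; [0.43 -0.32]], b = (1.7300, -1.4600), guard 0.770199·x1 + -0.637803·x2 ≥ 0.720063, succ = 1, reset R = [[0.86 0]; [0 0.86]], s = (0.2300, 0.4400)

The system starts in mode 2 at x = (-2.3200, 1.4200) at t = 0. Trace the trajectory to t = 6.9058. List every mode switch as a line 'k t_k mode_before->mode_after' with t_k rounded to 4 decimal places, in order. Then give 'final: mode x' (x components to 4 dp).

1 1.2920 2->1
2 2.8387 1->2
3 3.3297 2->1
4 5.3408 1->2
5 5.7861 2->1
final: 1 0.1697 0.7732

Mode 2: guard c·x = 0.7201 hit at Δt = 1.2920 (t = 1.2920), x⁻ = (0.0967, -1.0122) → reset → x⁺ = (0.3132, -0.4305), jump to mode 1
Mode 1: guard c·x = 0.9982 hit at Δt = 1.5467 (t = 2.8387), x⁻ = (-0.4099, 0.9103) → reset → x⁺ = (-0.0881, 0.4385), jump to mode 2
Mode 2: guard c·x = 0.7201 hit at Δt = 0.4910 (t = 3.3297), x⁻ = (0.7540, -0.2185) → reset → x⁺ = (0.8784, 0.2521), jump to mode 1
Mode 1: guard c·x = 0.9982 hit at Δt = 2.0111 (t = 5.3408), x⁻ = (-0.2134, 0.9965) → reset → x⁺ = (0.1123, 0.5264), jump to mode 2
Mode 2: guard c·x = 0.7201 hit at Δt = 0.4453 (t = 5.7861), x⁻ = (0.8883, -0.0563) → reset → x⁺ = (0.9939, 0.3916), jump to mode 1
Mode 1: flow for 1.1197 to horizon, guard not reached → x = (0.1697, 0.7732)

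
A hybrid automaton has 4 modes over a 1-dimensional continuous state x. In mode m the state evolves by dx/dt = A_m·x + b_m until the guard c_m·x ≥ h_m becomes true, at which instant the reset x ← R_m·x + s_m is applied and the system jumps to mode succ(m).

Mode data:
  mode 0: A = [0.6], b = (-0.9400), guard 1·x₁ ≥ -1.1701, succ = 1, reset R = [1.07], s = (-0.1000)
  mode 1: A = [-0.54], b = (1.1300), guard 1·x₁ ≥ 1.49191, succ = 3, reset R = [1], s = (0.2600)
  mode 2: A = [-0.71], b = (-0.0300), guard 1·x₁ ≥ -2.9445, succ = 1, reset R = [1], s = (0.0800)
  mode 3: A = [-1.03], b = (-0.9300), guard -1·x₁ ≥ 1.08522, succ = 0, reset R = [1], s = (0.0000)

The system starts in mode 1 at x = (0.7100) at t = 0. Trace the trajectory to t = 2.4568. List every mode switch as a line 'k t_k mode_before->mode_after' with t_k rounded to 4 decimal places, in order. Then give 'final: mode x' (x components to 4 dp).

1 1.5438 1->3
final: 3 0.1337

Mode 1: guard c·x = 1.4919 hit at Δt = 1.5438 (t = 1.5438), x⁻ = (1.4919) → reset → x⁺ = (1.7519), jump to mode 3
Mode 3: flow for 0.9130 to horizon, guard not reached → x = (0.1337)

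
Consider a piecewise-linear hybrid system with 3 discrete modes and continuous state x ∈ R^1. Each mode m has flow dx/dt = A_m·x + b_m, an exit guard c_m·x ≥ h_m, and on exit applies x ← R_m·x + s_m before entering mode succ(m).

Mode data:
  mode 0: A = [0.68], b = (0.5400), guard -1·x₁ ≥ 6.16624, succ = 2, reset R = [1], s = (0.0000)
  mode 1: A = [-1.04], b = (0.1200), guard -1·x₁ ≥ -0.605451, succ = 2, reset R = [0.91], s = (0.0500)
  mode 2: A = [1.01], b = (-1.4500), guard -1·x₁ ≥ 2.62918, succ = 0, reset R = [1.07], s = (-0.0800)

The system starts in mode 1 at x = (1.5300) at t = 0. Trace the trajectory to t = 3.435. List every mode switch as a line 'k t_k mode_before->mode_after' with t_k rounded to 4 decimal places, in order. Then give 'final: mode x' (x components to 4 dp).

1 1.0193 1->2
2 2.5867 2->0
final: 0 -4.5314

Mode 1: guard c·x = -0.6055 hit at Δt = 1.0193 (t = 1.0193), x⁻ = (0.6055) → reset → x⁺ = (0.6010), jump to mode 2
Mode 2: guard c·x = 2.6292 hit at Δt = 1.5674 (t = 2.5867), x⁻ = (-2.6292) → reset → x⁺ = (-2.8932), jump to mode 0
Mode 0: flow for 0.8483 to horizon, guard not reached → x = (-4.5314)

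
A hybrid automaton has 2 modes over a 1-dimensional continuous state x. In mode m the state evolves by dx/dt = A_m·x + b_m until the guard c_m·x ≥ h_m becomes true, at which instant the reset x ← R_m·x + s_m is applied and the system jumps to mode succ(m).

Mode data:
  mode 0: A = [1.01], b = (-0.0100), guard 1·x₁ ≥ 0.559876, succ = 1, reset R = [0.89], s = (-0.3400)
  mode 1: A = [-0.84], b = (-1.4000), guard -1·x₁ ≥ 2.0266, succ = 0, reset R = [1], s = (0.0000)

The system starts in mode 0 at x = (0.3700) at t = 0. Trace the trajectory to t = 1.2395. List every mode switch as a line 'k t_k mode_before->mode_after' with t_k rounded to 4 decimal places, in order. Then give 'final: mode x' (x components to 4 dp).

Mode 0: guard c·x = 0.5599 hit at Δt = 0.4193 (t = 0.4193), x⁻ = (0.5599) → reset → x⁺ = (0.1583), jump to mode 1
Mode 1: flow for 0.8202 to horizon, guard not reached → x = (-0.7504)

1 0.4193 0->1
final: 1 -0.7504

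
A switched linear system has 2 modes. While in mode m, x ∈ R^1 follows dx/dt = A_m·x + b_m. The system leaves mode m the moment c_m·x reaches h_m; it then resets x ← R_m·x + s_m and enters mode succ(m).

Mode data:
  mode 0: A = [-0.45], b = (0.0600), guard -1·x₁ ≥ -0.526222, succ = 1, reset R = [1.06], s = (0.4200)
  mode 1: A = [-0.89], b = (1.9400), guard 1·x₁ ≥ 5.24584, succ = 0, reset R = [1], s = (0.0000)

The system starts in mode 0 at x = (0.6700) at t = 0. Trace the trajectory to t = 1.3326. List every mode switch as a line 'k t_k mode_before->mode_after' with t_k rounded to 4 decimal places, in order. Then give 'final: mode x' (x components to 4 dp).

1 0.6930 0->1
final: 1 1.4995

Mode 0: guard c·x = -0.5262 hit at Δt = 0.6930 (t = 0.6930), x⁻ = (0.5262) → reset → x⁺ = (0.9778), jump to mode 1
Mode 1: flow for 0.6396 to horizon, guard not reached → x = (1.4995)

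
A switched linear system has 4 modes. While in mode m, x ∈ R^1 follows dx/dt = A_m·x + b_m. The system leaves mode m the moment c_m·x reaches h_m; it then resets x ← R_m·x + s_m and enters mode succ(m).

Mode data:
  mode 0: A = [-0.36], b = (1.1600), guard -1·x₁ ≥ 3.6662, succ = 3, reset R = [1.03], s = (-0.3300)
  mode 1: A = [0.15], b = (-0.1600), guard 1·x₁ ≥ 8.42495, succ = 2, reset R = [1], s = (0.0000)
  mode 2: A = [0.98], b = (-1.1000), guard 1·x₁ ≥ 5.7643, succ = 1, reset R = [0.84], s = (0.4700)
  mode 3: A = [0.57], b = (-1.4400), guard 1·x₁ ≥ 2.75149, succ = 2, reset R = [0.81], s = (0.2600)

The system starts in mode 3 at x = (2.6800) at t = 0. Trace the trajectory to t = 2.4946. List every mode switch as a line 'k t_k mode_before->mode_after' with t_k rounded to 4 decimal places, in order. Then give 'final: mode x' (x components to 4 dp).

1 0.6701 3->2
2 1.9181 2->1
final: 1 5.6954

Mode 3: guard c·x = 2.7515 hit at Δt = 0.6701 (t = 0.6701), x⁻ = (2.7515) → reset → x⁺ = (2.4887), jump to mode 2
Mode 2: guard c·x = 5.7643 hit at Δt = 1.2480 (t = 1.9181), x⁻ = (5.7643) → reset → x⁺ = (5.3120), jump to mode 1
Mode 1: flow for 0.5765 to horizon, guard not reached → x = (5.6954)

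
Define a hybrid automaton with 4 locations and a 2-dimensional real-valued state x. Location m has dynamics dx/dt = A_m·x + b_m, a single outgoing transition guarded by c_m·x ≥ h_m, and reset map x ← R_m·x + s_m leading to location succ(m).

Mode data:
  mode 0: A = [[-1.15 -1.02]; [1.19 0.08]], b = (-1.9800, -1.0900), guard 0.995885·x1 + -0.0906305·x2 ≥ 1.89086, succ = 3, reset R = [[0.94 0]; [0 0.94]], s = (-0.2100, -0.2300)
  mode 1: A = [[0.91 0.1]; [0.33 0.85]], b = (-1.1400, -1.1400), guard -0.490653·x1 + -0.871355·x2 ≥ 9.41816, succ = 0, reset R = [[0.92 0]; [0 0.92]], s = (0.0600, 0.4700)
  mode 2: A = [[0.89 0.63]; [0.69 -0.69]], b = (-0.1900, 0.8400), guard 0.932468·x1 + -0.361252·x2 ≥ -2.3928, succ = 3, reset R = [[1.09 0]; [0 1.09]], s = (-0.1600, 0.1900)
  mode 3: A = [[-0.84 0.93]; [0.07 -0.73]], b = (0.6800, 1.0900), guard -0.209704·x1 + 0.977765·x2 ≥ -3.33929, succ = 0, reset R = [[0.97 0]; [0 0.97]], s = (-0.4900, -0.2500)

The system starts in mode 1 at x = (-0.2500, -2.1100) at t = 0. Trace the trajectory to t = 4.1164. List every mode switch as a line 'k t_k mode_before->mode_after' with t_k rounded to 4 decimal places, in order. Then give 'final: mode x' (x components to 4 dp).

1 1.1403 1->0
2 1.7081 0->3
3 2.6030 3->0
4 3.5751 0->3
final: 3 -0.9694 -3.6820

Mode 1: guard c·x = 9.4182 hit at Δt = 1.1403 (t = 1.1403), x⁻ = (-3.8345, -8.6495) → reset → x⁺ = (-3.4677, -7.4875), jump to mode 0
Mode 0: guard c·x = 1.8909 hit at Δt = 0.5678 (t = 1.7081), x⁻ = (1.0616, -9.1979) → reset → x⁺ = (0.7879, -8.8760), jump to mode 3
Mode 3: guard c·x = -3.3393 hit at Δt = 0.8949 (t = 2.6030), x⁻ = (-2.6212, -3.9774) → reset → x⁺ = (-3.0326, -4.1081), jump to mode 0
Mode 0: guard c·x = 1.8909 hit at Δt = 0.9721 (t = 3.5751), x⁻ = (1.3226, -6.3297) → reset → x⁺ = (1.0333, -6.1799), jump to mode 3
Mode 3: flow for 0.5413 to horizon, guard not reached → x = (-0.9694, -3.6820)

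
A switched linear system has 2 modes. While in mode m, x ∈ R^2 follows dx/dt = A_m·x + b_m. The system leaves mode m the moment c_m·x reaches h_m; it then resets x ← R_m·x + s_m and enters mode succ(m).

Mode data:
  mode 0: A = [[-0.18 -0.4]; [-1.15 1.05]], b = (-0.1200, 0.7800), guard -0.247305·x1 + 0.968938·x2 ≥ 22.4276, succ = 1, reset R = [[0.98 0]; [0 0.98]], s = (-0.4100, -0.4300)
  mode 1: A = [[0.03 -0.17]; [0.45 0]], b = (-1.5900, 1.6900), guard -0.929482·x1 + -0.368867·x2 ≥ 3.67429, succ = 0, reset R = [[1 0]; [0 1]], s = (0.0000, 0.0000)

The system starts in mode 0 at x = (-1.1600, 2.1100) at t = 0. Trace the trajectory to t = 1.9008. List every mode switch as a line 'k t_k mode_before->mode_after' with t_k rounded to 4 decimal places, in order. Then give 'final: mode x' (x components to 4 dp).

Mode 0: guard c·x = 22.4276 hit at Δt = 1.4784 (t = 1.4784), x⁻ = (-5.8681, 21.6488) → reset → x⁺ = (-6.1608, 20.7859), jump to mode 1
Mode 1: flow for 0.4224 to horizon, guard not reached → x = (-8.3957, 20.1160)

1 1.4784 0->1
final: 1 -8.3957 20.1160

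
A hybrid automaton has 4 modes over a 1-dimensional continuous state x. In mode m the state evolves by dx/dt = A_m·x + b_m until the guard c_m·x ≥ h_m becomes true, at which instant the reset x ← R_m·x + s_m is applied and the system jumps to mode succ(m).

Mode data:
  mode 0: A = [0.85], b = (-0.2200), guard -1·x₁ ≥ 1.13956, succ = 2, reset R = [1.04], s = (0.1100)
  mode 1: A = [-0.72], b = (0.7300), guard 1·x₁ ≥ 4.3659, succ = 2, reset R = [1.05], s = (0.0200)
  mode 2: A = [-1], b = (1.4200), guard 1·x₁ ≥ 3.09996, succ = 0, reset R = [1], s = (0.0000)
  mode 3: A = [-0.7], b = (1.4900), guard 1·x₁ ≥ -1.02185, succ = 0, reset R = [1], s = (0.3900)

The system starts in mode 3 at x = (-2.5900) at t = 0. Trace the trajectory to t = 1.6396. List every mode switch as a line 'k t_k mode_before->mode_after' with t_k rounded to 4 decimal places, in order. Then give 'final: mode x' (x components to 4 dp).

Mode 3: guard c·x = -1.0218 hit at Δt = 0.5771 (t = 0.5771), x⁻ = (-1.0219) → reset → x⁺ = (-0.6319), jump to mode 0
Mode 0: guard c·x = 1.1396 hit at Δt = 0.5307 (t = 1.1078), x⁻ = (-1.1396) → reset → x⁺ = (-1.0751), jump to mode 2
Mode 2: flow for 0.5318 to horizon, guard not reached → x = (-0.0460)

1 0.5771 3->0
2 1.1078 0->2
final: 2 -0.0460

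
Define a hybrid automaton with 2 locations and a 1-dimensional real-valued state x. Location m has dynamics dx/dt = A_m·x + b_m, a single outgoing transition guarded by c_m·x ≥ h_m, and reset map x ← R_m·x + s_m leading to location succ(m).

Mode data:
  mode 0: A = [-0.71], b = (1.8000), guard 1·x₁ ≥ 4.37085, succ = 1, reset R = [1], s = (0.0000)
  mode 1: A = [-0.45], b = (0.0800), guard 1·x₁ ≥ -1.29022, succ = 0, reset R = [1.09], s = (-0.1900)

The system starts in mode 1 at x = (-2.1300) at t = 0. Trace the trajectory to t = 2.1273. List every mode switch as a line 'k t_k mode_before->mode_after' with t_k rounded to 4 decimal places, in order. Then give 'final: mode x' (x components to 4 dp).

Mode 1: guard c·x = -1.2902 hit at Δt = 1.0053 (t = 1.0053), x⁻ = (-1.2902) → reset → x⁺ = (-1.5963), jump to mode 0
Mode 0: flow for 1.1220 to horizon, guard not reached → x = (0.6725)

1 1.0053 1->0
final: 0 0.6725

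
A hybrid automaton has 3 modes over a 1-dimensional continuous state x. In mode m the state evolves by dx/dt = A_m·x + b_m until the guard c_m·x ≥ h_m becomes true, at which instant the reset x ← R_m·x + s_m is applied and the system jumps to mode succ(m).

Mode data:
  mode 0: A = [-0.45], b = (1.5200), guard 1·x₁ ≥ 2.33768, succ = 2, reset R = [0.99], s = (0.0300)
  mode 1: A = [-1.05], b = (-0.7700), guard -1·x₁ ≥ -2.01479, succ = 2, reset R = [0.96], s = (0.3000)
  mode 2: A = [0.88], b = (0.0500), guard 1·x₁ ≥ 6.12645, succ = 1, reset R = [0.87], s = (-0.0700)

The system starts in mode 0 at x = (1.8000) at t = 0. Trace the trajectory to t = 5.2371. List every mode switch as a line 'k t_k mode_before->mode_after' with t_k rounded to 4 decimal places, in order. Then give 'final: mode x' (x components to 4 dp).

1 0.9260 0->2
2 2.0009 2->1
3 2.7435 1->2
4 3.8717 2->1
5 4.6143 1->2
final: 2 3.9062

Mode 0: guard c·x = 2.3377 hit at Δt = 0.9260 (t = 0.9260), x⁻ = (2.3377) → reset → x⁺ = (2.3443), jump to mode 2
Mode 2: guard c·x = 6.1265 hit at Δt = 1.0749 (t = 2.0009), x⁻ = (6.1264) → reset → x⁺ = (5.2600), jump to mode 1
Mode 1: guard c·x = -2.0148 hit at Δt = 0.7426 (t = 2.7435), x⁻ = (2.0148) → reset → x⁺ = (2.2342), jump to mode 2
Mode 2: guard c·x = 6.1265 hit at Δt = 1.1282 (t = 3.8717), x⁻ = (6.1265) → reset → x⁺ = (5.2600), jump to mode 1
Mode 1: guard c·x = -2.0148 hit at Δt = 0.7426 (t = 4.6143), x⁻ = (2.0148) → reset → x⁺ = (2.2342), jump to mode 2
Mode 2: flow for 0.6228 to horizon, guard not reached → x = (3.9062)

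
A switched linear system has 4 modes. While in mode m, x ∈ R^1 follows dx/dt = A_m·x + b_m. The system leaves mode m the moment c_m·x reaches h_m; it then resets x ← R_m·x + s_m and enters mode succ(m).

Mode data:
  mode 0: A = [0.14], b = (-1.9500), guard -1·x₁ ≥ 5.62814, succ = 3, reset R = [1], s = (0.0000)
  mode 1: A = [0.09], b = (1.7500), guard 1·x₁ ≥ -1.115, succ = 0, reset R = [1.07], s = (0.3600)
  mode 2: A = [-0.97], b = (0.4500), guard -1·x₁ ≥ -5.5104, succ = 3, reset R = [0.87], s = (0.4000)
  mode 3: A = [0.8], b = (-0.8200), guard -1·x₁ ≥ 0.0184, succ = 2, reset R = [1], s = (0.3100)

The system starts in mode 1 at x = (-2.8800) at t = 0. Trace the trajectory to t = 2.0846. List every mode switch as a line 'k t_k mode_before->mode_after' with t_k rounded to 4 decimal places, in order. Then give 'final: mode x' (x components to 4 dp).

1 1.1250 1->0
final: 0 -2.9556

Mode 1: guard c·x = -1.1150 hit at Δt = 1.1250 (t = 1.1250), x⁻ = (-1.1150) → reset → x⁺ = (-0.8331), jump to mode 0
Mode 0: flow for 0.9596 to horizon, guard not reached → x = (-2.9556)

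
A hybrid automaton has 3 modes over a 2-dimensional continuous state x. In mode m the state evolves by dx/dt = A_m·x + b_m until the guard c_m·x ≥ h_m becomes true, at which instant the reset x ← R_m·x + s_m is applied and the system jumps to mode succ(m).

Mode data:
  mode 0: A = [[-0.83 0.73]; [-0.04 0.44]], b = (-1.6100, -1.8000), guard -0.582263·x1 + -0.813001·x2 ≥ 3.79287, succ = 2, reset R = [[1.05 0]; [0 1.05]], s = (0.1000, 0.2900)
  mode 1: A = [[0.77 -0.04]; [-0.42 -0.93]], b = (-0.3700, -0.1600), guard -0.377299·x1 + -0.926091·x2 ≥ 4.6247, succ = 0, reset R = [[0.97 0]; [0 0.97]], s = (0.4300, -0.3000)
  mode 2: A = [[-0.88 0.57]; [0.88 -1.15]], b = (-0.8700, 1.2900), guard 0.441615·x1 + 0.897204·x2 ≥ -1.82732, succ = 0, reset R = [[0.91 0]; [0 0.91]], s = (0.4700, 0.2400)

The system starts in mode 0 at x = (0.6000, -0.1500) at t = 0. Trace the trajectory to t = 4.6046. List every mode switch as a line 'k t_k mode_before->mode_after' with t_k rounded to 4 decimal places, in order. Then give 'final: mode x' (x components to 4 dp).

1 1.2421 0->2
2 2.6420 2->0
3 3.5161 0->2
final: 2 -2.2955 -1.3090

Mode 0: guard c·x = 3.7929 hit at Δt = 1.2421 (t = 1.2421), x⁻ = (-2.0541, -3.1942) → reset → x⁺ = (-2.0568, -3.0639), jump to mode 2
Mode 2: guard c·x = -1.8273 hit at Δt = 1.3999 (t = 2.6420), x⁻ = (-2.0396, -1.0328) → reset → x⁺ = (-1.3860, -0.6998), jump to mode 0
Mode 0: guard c·x = 3.7929 hit at Δt = 0.8742 (t = 3.5161), x⁻ = (-2.5102, -2.8675) → reset → x⁺ = (-2.5357, -2.7209), jump to mode 2
Mode 2: flow for 1.0885 to horizon, guard not reached → x = (-2.2955, -1.3090)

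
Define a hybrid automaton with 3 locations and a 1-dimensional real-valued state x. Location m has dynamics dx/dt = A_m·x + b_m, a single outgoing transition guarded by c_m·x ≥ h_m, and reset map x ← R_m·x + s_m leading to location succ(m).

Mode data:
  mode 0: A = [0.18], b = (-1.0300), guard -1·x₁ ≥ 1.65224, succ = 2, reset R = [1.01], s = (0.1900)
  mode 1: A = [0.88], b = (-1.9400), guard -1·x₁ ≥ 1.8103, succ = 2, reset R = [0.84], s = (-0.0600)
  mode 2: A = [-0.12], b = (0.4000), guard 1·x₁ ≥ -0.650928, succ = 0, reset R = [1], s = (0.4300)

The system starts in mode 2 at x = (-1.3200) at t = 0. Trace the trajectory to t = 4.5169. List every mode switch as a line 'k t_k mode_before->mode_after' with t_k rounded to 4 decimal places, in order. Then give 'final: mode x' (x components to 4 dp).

Mode 2: guard c·x = -0.6509 hit at Δt = 1.2936 (t = 1.2936), x⁻ = (-0.6509) → reset → x⁺ = (-0.2209), jump to mode 0
Mode 0: guard c·x = 1.6522 hit at Δt = 1.1988 (t = 2.4924), x⁻ = (-1.6522) → reset → x⁺ = (-1.4788), jump to mode 2
Mode 2: guard c·x = -0.6509 hit at Δt = 1.5732 (t = 4.0656), x⁻ = (-0.6509) → reset → x⁺ = (-0.2209), jump to mode 0
Mode 0: flow for 0.4513 to horizon, guard not reached → x = (-0.7239)

1 1.2936 2->0
2 2.4924 0->2
3 4.0656 2->0
final: 0 -0.7239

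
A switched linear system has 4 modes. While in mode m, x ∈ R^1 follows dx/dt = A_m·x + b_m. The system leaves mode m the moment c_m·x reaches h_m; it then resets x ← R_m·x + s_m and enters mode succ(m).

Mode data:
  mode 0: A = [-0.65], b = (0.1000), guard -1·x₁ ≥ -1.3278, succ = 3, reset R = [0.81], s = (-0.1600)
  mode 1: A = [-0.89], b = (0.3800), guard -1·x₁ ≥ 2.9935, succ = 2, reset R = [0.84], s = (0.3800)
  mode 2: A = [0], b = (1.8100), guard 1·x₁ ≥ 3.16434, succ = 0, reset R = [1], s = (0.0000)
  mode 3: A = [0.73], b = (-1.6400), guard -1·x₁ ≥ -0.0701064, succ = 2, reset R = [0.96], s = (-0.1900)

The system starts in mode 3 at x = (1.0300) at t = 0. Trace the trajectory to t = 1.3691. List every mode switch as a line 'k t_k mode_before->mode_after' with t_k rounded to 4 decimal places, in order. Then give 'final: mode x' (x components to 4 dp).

1 0.7968 3->2
final: 2 0.9132

Mode 3: guard c·x = -0.0701 hit at Δt = 0.7968 (t = 0.7968), x⁻ = (0.0701) → reset → x⁺ = (-0.1227), jump to mode 2
Mode 2: flow for 0.5723 to horizon, guard not reached → x = (0.9132)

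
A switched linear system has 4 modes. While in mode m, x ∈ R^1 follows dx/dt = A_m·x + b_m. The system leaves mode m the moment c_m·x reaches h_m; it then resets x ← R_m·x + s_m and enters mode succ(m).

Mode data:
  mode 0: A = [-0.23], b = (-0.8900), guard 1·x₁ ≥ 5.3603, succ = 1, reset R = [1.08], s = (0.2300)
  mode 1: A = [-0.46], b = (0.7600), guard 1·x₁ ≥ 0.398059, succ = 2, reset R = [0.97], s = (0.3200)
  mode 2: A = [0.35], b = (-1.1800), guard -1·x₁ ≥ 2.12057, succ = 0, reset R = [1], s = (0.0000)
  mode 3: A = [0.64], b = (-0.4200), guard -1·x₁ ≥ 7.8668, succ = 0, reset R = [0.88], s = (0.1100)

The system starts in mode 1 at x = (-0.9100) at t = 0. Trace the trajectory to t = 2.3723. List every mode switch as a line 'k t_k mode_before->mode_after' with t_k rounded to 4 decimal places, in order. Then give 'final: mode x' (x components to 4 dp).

Mode 1: guard c·x = 0.3981 hit at Δt = 1.5531 (t = 1.5531), x⁻ = (0.3981) → reset → x⁺ = (0.7061), jump to mode 2
Mode 2: flow for 0.8192 to horizon, guard not reached → x = (-0.1789)

1 1.5531 1->2
final: 2 -0.1789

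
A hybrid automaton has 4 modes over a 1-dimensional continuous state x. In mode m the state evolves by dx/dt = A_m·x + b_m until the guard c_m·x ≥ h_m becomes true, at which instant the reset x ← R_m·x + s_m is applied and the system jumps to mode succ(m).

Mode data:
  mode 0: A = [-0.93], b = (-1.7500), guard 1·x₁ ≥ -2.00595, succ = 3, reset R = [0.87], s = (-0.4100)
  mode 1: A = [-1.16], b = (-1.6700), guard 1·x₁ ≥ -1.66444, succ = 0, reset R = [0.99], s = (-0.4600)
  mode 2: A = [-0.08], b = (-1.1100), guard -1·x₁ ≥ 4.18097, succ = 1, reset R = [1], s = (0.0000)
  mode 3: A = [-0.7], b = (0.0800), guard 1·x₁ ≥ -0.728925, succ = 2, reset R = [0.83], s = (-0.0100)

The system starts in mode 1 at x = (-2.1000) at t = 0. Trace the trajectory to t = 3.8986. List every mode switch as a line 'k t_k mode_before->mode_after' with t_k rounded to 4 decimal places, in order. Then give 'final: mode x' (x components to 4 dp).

1 0.9290 1->0
2 1.5728 0->3
3 2.9872 3->2
final: 2 -1.5474

Mode 1: guard c·x = -1.6644 hit at Δt = 0.9290 (t = 0.9290), x⁻ = (-1.6644) → reset → x⁺ = (-2.1078), jump to mode 0
Mode 0: guard c·x = -2.0059 hit at Δt = 0.6438 (t = 1.5728), x⁻ = (-2.0059) → reset → x⁺ = (-2.1552), jump to mode 3
Mode 3: guard c·x = -0.7289 hit at Δt = 1.4144 (t = 2.9872), x⁻ = (-0.7289) → reset → x⁺ = (-0.6150), jump to mode 2
Mode 2: flow for 0.9114 to horizon, guard not reached → x = (-1.5474)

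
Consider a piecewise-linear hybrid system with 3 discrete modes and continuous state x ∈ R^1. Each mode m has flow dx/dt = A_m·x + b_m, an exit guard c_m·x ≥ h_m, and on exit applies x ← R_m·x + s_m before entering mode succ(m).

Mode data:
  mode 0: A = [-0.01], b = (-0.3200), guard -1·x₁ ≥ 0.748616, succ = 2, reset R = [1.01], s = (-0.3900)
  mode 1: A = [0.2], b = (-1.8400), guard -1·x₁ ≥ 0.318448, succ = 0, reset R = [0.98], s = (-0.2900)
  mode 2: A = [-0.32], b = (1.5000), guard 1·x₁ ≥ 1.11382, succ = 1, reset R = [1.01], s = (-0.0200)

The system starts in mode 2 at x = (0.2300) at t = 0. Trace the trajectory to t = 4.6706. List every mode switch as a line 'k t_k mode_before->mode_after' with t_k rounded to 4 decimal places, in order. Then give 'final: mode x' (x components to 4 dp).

1 0.6906 2->1
2 1.5005 1->0
3 1.9683 0->2
4 3.4997 2->1
5 4.3096 1->0
final: 0 -0.7152

Mode 2: guard c·x = 1.1138 hit at Δt = 0.6906 (t = 0.6906), x⁻ = (1.1138) → reset → x⁺ = (1.1050), jump to mode 1
Mode 1: guard c·x = 0.3184 hit at Δt = 0.8099 (t = 1.5005), x⁻ = (-0.3184) → reset → x⁺ = (-0.6021), jump to mode 0
Mode 0: guard c·x = 0.7486 hit at Δt = 0.4678 (t = 1.9683), x⁻ = (-0.7486) → reset → x⁺ = (-1.1461), jump to mode 2
Mode 2: guard c·x = 1.1138 hit at Δt = 1.5314 (t = 3.4997), x⁻ = (1.1138) → reset → x⁺ = (1.1050), jump to mode 1
Mode 1: guard c·x = 0.3184 hit at Δt = 0.8099 (t = 4.3096), x⁻ = (-0.3184) → reset → x⁺ = (-0.6021), jump to mode 0
Mode 0: flow for 0.3610 to horizon, guard not reached → x = (-0.7152)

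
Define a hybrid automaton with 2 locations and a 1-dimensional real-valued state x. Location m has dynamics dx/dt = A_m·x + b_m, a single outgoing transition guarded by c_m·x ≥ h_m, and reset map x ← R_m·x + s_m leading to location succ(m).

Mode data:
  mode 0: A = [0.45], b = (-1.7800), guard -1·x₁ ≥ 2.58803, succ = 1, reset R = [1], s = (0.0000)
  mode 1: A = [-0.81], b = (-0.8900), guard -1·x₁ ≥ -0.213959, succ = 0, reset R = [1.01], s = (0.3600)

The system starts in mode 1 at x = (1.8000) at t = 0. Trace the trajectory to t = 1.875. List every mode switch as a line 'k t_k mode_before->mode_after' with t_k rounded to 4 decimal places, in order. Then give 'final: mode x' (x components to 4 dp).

Mode 1: guard c·x = -0.2140 hit at Δt = 0.9780 (t = 0.9780), x⁻ = (0.2140) → reset → x⁺ = (0.5761), jump to mode 0
Mode 0: flow for 0.8970 to horizon, guard not reached → x = (-1.1044)

1 0.9780 1->0
final: 0 -1.1044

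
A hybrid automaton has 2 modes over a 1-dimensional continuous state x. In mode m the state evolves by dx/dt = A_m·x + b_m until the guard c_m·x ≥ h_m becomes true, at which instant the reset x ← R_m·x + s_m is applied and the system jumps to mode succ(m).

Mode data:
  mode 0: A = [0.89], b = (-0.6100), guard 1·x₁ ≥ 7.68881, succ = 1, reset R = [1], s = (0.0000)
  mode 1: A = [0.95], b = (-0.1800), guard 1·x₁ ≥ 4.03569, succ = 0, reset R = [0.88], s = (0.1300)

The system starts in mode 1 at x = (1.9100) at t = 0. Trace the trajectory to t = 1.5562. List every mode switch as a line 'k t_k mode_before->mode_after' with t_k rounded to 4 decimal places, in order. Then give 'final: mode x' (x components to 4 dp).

1 0.8468 1->0
final: 0 6.3184

Mode 1: guard c·x = 4.0357 hit at Δt = 0.8468 (t = 0.8468), x⁻ = (4.0357) → reset → x⁺ = (3.6814), jump to mode 0
Mode 0: flow for 0.7094 to horizon, guard not reached → x = (6.3184)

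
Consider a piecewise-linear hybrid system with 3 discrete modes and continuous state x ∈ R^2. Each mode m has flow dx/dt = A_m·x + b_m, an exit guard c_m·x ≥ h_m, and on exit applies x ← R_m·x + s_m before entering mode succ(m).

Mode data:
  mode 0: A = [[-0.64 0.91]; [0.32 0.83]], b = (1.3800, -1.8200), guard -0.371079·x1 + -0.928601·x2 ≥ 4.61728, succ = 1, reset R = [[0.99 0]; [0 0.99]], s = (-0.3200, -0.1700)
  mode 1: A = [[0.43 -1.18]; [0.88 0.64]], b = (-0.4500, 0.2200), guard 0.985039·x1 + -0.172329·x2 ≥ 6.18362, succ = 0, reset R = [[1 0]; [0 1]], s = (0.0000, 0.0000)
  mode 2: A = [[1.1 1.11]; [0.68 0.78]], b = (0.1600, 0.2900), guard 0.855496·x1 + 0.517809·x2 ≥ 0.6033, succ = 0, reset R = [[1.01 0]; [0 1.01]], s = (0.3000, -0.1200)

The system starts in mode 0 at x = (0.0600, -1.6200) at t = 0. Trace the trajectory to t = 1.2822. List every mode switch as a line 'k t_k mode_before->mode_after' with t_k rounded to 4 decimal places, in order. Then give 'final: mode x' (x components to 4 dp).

Mode 0: guard c·x = 4.6173 hit at Δt = 0.6973 (t = 0.6973), x⁻ = (-0.7691, -4.6650) → reset → x⁺ = (-1.0814, -4.7883), jump to mode 1
Mode 1: flow for 0.5849 to horizon, guard not reached → x = (2.7848, -6.4612)

1 0.6973 0->1
final: 1 2.7848 -6.4612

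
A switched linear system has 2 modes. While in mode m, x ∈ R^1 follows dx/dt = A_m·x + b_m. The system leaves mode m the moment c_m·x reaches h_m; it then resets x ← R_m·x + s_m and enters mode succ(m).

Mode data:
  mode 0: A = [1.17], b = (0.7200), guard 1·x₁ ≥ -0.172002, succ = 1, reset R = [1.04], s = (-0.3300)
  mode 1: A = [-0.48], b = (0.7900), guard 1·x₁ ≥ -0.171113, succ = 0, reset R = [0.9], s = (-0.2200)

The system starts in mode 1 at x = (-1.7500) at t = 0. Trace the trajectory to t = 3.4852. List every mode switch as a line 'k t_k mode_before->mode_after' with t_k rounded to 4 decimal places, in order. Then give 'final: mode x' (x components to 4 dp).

1 1.3029 1->0
2 1.8226 0->1
3 2.1778 1->0
4 2.6975 0->1
5 3.0527 1->0
final: 0 -0.2150

Mode 1: guard c·x = -0.1711 hit at Δt = 1.3029 (t = 1.3029), x⁻ = (-0.1711) → reset → x⁺ = (-0.3740), jump to mode 0
Mode 0: guard c·x = -0.1720 hit at Δt = 0.5197 (t = 1.8226), x⁻ = (-0.1720) → reset → x⁺ = (-0.5089), jump to mode 1
Mode 1: guard c·x = -0.1711 hit at Δt = 0.3552 (t = 2.1778), x⁻ = (-0.1711) → reset → x⁺ = (-0.3740), jump to mode 0
Mode 0: guard c·x = -0.1720 hit at Δt = 0.5197 (t = 2.6975), x⁻ = (-0.1720) → reset → x⁺ = (-0.5089), jump to mode 1
Mode 1: guard c·x = -0.1711 hit at Δt = 0.3552 (t = 3.0527), x⁻ = (-0.1711) → reset → x⁺ = (-0.3740), jump to mode 0
Mode 0: flow for 0.4325 to horizon, guard not reached → x = (-0.2150)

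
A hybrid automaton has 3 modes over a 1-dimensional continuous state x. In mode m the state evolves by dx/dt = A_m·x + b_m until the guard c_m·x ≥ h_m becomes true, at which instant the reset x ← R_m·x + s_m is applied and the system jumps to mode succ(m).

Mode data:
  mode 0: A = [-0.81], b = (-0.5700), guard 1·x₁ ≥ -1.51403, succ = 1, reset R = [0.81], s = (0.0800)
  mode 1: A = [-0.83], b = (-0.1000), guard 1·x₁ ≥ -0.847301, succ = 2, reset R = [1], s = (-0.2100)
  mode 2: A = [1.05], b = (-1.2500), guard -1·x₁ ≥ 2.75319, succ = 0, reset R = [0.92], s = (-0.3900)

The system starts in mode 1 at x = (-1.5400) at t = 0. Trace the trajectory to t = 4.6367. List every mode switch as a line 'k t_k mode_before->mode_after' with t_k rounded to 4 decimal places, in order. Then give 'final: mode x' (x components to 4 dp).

Mode 1: guard c·x = -0.8473 hit at Δt = 0.8065 (t = 0.8065), x⁻ = (-0.8473) → reset → x⁺ = (-1.0573), jump to mode 2
Mode 2: guard c·x = 2.7532 hit at Δt = 0.5354 (t = 1.3419), x⁻ = (-2.7532) → reset → x⁺ = (-2.9229), jump to mode 0
Mode 0: guard c·x = -1.5140 hit at Δt = 1.2438 (t = 2.5857), x⁻ = (-1.5140) → reset → x⁺ = (-1.1464), jump to mode 1
Mode 1: guard c·x = -0.8473 hit at Δt = 0.4152 (t = 3.0009), x⁻ = (-0.8473) → reset → x⁺ = (-1.0573), jump to mode 2
Mode 2: guard c·x = 2.7532 hit at Δt = 0.5354 (t = 3.5363), x⁻ = (-2.7532) → reset → x⁺ = (-2.9229), jump to mode 0
Mode 0: flow for 1.1004 to horizon, guard not reached → x = (-1.6139)

1 0.8065 1->2
2 1.3419 2->0
3 2.5857 0->1
4 3.0009 1->2
5 3.5363 2->0
final: 0 -1.6139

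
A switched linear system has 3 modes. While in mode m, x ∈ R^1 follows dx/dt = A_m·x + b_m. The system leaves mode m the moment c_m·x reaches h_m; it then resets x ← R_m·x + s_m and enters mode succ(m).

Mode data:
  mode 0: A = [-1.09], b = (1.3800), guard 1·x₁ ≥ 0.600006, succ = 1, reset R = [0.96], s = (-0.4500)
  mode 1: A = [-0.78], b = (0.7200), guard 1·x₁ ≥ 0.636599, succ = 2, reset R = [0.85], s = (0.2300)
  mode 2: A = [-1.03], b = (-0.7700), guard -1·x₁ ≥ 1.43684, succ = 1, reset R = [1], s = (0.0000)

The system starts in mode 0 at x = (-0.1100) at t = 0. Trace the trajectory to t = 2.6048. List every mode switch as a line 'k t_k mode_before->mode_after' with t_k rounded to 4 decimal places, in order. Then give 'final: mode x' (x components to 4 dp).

Mode 0: guard c·x = 0.6000 hit at Δt = 0.6657 (t = 0.6657), x⁻ = (0.6000) → reset → x⁺ = (0.1260), jump to mode 1
Mode 1: guard c·x = 0.6366 hit at Δt = 1.3119 (t = 1.9776), x⁻ = (0.6366) → reset → x⁺ = (0.7711), jump to mode 2
Mode 2: flow for 0.6272 to horizon, guard not reached → x = (0.0484)

1 0.6657 0->1
2 1.9776 1->2
final: 2 0.0484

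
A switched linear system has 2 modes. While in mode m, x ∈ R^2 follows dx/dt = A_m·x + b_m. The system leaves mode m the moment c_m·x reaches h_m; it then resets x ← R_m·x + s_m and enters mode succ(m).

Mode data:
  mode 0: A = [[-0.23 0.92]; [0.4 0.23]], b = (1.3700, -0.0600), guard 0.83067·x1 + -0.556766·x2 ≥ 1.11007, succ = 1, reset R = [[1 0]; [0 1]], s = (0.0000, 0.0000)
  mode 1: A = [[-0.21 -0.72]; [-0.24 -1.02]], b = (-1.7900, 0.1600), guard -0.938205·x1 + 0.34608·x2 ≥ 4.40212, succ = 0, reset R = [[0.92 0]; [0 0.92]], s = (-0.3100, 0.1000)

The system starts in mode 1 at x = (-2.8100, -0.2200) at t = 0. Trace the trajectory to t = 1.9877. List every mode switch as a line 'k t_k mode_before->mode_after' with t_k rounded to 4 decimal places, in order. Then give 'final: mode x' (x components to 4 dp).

Mode 1: guard c·x = 4.4021 hit at Δt = 1.2946 (t = 1.2946), x⁻ = (-4.4319, 0.7053) → reset → x⁺ = (-4.3874, 0.7488), jump to mode 0
Mode 0: flow for 0.6931 to horizon, guard not reached → x = (-2.7300, -0.2210)

1 1.2946 1->0
final: 0 -2.7300 -0.2210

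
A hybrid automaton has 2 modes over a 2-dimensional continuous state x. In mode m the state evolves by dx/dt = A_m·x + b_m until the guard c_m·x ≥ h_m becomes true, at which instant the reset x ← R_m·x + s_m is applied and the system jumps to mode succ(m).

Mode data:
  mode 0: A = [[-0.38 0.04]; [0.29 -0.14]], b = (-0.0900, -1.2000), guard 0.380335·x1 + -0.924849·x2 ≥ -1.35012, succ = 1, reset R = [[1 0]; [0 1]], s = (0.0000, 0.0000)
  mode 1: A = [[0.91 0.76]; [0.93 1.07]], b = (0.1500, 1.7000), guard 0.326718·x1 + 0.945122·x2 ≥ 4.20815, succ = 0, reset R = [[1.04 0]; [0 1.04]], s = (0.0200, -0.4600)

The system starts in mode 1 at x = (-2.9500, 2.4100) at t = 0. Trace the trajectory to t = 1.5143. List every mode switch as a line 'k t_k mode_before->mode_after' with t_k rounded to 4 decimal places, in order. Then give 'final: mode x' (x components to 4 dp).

Mode 1: guard c·x = 4.2081 hit at Δt = 1.1273 (t = 1.1273), x⁻ = (-2.8641, 5.4426) → reset → x⁺ = (-2.9587, 5.2003), jump to mode 0
Mode 0: flow for 0.3870 to horizon, guard not reached → x = (-2.5193, 4.1757)

1 1.1273 1->0
final: 0 -2.5193 4.1757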